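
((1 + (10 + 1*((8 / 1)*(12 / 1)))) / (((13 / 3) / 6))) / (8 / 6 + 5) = 5778 / 247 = 23.39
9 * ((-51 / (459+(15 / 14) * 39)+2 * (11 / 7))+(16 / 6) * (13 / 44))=2067018 / 59983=34.46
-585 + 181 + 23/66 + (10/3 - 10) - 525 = -20577/22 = -935.32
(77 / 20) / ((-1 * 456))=-77 / 9120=-0.01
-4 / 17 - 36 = -616 / 17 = -36.24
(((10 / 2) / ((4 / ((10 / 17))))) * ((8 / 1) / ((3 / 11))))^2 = 1210000 / 2601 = 465.21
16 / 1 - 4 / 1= 12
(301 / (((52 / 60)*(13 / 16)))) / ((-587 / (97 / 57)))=-2335760 / 1884857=-1.24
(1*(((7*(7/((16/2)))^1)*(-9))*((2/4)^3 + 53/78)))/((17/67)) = -2472099/14144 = -174.78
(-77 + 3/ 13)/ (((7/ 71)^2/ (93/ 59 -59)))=453522.87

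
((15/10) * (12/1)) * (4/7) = 72/7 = 10.29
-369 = -369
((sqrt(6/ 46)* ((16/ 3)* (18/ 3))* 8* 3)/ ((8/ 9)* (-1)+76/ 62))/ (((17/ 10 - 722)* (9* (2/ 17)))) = -337280* sqrt(69)/ 2595481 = -1.08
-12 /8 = -3 /2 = -1.50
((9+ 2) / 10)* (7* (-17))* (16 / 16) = -1309 / 10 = -130.90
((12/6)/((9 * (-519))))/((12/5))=-5/28026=-0.00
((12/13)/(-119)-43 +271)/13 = 352704/20111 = 17.54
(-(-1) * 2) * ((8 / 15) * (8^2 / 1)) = 1024 / 15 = 68.27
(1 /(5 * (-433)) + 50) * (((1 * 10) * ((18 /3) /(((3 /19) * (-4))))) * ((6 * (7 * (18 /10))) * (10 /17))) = -1554888636 /7361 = -211233.34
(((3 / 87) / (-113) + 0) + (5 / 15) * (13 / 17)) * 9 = 127650 / 55709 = 2.29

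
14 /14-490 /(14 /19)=-664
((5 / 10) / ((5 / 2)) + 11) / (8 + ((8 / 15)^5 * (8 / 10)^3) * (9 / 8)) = 14765625 / 10579643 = 1.40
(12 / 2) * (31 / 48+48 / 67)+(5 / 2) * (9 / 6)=6391 / 536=11.92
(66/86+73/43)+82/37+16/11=107384/17501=6.14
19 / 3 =6.33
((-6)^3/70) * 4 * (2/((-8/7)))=108/5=21.60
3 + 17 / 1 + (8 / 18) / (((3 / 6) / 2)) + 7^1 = 259 / 9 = 28.78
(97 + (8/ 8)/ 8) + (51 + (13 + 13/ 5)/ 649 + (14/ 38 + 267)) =204949831/ 493240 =415.52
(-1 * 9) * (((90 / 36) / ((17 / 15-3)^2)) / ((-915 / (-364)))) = -8775 / 3416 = -2.57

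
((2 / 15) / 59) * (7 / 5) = 14 / 4425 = 0.00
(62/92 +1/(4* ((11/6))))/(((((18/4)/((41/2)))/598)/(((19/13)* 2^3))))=2555120/99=25809.29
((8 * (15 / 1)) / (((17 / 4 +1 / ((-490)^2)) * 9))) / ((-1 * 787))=-4802000 / 1204612893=-0.00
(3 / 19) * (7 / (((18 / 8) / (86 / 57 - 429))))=-682276 / 3249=-210.00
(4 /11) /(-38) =-2 /209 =-0.01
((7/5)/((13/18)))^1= 126/65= 1.94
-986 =-986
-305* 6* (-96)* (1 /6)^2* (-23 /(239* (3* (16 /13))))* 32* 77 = -224704480 /717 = -313395.37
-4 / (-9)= 4 / 9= 0.44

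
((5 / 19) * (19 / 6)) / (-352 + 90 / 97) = -485 / 204324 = -0.00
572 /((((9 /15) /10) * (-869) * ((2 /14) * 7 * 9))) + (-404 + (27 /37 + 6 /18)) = -31896386 /78921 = -404.16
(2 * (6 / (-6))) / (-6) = 1 / 3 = 0.33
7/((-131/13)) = -0.69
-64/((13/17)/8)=-8704/13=-669.54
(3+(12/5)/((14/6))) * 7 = 141/5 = 28.20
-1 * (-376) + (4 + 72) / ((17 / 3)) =6620 / 17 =389.41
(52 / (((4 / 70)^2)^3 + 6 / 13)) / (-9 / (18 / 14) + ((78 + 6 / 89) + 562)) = 7899815218750 / 44388603395259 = 0.18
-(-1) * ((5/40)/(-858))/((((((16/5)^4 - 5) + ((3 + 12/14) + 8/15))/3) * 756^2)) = -625/85201585717248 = -0.00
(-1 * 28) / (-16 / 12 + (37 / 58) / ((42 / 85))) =68208 / 103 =662.21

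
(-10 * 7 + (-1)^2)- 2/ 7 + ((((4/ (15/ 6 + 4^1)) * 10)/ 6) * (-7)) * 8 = -34595/ 273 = -126.72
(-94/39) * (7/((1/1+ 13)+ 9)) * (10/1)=-6580/897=-7.34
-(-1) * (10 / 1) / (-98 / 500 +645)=2500 / 161201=0.02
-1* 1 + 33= 32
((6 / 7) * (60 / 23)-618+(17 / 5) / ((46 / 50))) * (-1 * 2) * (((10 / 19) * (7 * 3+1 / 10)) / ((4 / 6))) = 62377719 / 3059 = 20391.54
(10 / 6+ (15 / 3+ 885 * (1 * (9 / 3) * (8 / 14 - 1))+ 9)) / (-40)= 11783 / 420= 28.05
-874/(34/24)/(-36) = 17.14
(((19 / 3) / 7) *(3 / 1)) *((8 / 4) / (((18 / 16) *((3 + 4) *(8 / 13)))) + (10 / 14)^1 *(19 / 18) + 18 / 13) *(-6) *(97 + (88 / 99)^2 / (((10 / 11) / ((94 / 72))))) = -1352467481 / 331695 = -4077.44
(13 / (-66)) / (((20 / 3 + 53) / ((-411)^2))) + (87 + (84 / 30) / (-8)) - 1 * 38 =-20043893 / 39380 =-508.99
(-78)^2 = 6084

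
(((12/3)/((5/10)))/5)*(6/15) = 16/25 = 0.64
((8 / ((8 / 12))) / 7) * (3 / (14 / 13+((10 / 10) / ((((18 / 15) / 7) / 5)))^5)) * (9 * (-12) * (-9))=3537271296 / 14935908965173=0.00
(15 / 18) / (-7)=-5 / 42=-0.12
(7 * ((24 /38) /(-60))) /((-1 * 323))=7 /30685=0.00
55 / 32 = 1.72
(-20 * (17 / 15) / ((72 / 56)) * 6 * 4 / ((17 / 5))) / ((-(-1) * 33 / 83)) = -92960 / 297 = -313.00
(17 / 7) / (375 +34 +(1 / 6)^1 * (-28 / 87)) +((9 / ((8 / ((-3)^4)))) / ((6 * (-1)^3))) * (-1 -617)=56100912111 / 5977160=9385.88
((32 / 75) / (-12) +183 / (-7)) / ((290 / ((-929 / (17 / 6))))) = 38303599 / 1294125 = 29.60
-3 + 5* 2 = 7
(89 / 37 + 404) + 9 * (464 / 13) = 349993 / 481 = 727.64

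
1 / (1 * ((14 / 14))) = 1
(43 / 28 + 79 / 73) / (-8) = -5351 / 16352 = -0.33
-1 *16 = -16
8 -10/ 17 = 7.41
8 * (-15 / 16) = -15 / 2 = -7.50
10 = 10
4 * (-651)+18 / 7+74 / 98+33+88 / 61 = -7670464 / 2989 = -2566.23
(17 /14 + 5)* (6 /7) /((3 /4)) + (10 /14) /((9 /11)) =3517 /441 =7.98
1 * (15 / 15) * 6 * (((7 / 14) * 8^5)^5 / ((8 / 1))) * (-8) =-7083549724304467820544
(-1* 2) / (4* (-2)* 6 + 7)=0.05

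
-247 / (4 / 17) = -4199 / 4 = -1049.75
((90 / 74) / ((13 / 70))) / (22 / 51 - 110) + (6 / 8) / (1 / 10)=4999515 / 671957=7.44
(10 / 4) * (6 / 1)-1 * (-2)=17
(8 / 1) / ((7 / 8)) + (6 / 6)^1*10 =134 / 7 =19.14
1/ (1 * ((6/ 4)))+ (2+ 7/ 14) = 19/ 6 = 3.17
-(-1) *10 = 10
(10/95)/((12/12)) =2/19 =0.11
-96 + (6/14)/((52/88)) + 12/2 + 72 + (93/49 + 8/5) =-43879/3185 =-13.78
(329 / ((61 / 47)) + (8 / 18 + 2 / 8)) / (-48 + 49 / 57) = -10605667 / 1966884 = -5.39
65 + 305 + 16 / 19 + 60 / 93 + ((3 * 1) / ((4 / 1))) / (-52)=45509881 / 122512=371.47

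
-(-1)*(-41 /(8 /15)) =-615 /8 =-76.88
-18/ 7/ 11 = -18/ 77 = -0.23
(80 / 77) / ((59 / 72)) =1.27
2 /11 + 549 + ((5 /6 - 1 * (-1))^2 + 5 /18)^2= 8017907 /14256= 562.42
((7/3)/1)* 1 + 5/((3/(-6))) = -23/3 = -7.67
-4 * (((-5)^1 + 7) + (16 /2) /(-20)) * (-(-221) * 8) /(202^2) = -14144 /51005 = -0.28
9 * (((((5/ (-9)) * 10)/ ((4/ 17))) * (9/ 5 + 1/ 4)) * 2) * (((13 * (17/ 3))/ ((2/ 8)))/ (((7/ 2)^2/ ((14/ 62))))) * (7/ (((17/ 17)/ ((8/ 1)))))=-24645920/ 93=-265009.89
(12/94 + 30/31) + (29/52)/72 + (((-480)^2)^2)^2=15371820017474391244806017677/5455008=2817928042905600000001.10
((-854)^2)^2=531901827856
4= 4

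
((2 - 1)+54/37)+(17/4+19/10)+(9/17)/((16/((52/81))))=244292/28305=8.63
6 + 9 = 15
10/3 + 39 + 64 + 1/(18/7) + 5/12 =3857/36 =107.14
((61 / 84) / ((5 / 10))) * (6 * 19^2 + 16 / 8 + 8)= 66368 / 21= 3160.38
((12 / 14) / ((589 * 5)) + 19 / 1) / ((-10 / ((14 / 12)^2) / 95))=-2741837 / 11160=-245.68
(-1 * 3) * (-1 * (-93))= -279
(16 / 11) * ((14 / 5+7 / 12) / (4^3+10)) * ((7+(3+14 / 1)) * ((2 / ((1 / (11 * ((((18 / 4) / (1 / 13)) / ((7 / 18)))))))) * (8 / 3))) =14085.54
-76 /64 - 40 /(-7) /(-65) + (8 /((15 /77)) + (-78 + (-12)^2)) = 2310481 /21840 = 105.79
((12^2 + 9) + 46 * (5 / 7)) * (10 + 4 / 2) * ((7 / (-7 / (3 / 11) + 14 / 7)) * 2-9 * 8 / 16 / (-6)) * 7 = 2473.73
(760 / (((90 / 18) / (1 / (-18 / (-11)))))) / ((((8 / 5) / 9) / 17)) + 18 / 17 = 302041 / 34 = 8883.56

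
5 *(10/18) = 25/9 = 2.78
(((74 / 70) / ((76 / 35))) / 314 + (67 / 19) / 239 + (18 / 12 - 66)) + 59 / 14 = -2406224347 / 39924472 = -60.27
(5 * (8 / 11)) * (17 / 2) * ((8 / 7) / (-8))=-340 / 77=-4.42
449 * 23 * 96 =991392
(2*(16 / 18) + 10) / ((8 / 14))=371 / 18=20.61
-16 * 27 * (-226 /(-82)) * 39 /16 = -118989 /41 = -2902.17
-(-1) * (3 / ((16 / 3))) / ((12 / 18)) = 27 / 32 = 0.84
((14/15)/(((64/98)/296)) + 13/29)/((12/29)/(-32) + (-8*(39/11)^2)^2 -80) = 21576675956/511172866275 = 0.04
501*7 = 3507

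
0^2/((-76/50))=0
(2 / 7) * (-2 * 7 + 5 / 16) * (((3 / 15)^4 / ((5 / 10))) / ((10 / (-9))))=1971 / 175000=0.01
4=4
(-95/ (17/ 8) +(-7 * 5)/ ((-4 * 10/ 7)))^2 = 1488.48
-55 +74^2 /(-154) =-6973 /77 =-90.56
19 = 19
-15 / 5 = -3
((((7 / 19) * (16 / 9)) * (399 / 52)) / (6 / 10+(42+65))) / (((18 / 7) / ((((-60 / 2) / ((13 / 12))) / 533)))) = -0.00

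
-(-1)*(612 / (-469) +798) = 796.70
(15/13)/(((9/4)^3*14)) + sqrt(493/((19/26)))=160/22113 + sqrt(243542)/19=25.98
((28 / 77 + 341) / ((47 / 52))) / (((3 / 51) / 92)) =305386640 / 517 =590689.83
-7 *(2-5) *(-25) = -525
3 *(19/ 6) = 19/ 2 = 9.50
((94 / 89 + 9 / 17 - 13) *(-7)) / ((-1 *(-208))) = 60445 / 157352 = 0.38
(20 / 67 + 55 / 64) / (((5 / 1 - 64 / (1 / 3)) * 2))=-4965 / 1603712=-0.00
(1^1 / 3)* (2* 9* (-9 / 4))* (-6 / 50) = 81 / 50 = 1.62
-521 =-521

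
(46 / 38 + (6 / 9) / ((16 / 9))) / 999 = 241 / 151848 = 0.00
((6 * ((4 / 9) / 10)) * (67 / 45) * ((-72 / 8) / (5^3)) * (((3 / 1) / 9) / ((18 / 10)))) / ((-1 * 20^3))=67 / 101250000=0.00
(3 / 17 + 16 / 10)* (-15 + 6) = -1359 / 85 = -15.99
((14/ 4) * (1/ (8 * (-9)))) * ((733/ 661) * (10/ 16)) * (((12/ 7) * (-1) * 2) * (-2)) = -3665/ 15864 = -0.23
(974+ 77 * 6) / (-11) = -1436 / 11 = -130.55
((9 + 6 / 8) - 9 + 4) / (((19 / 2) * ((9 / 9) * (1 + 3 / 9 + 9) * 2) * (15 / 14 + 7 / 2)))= 21 / 3968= 0.01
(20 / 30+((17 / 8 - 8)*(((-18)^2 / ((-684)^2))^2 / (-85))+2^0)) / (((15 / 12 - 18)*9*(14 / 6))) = -1012780363 / 213747291360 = -0.00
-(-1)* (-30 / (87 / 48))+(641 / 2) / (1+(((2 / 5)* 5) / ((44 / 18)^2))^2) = 271.66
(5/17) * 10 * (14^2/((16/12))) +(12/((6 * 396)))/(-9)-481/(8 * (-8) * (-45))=2094819757/4847040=432.19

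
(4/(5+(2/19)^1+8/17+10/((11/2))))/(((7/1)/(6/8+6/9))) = 60401/551691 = 0.11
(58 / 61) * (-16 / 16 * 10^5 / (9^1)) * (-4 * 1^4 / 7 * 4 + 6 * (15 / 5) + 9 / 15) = -172354.93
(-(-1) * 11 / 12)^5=161051 / 248832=0.65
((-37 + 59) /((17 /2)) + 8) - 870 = -14610 /17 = -859.41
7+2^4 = 23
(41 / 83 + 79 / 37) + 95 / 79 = 929591 / 242609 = 3.83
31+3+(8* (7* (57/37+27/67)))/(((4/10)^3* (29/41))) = 175290044/71891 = 2438.28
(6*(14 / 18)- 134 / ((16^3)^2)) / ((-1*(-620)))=0.01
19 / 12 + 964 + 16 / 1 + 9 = 11887 / 12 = 990.58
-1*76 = -76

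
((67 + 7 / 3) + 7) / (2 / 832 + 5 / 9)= 136.81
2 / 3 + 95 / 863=2011 / 2589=0.78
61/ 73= 0.84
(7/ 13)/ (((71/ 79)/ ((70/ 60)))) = 3871/ 5538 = 0.70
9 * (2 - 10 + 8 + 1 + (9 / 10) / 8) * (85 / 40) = 13617 / 640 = 21.28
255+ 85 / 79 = 20230 / 79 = 256.08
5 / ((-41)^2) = 5 / 1681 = 0.00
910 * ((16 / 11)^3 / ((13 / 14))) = 4014080 / 1331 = 3015.84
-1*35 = -35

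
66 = 66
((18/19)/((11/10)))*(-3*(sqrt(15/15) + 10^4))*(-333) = 1798379820/209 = 8604688.13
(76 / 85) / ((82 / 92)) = 1.00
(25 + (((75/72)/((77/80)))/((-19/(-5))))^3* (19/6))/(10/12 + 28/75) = 16735679941250/805418714331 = 20.78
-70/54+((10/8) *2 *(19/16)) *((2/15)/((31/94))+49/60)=249461/107136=2.33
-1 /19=-0.05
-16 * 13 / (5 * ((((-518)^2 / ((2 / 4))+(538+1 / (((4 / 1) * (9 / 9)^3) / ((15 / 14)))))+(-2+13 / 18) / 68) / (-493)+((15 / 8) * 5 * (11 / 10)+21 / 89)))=156390264576 / 4056668820665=0.04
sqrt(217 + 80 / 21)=sqrt(97377) / 21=14.86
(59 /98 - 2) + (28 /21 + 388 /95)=4.02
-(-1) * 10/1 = 10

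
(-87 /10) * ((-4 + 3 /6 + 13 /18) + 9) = -812 /15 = -54.13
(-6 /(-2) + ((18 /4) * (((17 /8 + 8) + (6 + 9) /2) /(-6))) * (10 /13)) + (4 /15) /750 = -7.17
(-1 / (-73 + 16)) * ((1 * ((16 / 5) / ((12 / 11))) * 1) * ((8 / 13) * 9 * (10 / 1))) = 704 / 247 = 2.85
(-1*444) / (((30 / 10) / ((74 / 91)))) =-10952 / 91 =-120.35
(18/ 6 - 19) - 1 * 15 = -31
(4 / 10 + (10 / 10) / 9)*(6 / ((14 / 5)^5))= 14375 / 806736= 0.02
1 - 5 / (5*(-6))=7 / 6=1.17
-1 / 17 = -0.06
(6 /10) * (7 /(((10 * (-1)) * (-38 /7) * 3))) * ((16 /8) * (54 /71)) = 1323 /33725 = 0.04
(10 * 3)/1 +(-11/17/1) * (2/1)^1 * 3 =444/17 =26.12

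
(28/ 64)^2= 49/ 256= 0.19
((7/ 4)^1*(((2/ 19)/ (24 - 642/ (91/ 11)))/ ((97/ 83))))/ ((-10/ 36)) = 52871/ 4994530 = 0.01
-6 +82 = 76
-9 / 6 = -3 / 2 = -1.50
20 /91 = 0.22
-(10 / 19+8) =-162 / 19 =-8.53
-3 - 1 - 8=-12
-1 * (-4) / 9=4 / 9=0.44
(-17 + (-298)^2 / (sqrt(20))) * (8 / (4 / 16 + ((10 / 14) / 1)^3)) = -186592 / 843 + 487356352 * sqrt(5) / 4215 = 258322.41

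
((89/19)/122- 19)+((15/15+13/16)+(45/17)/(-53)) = -17.20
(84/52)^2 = 441/169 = 2.61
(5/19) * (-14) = -70/19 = -3.68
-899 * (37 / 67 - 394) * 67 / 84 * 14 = 7899513 / 2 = 3949756.50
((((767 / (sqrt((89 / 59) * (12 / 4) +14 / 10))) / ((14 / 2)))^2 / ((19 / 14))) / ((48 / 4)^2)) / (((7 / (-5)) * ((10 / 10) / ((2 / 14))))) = -867726275 / 820203552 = -1.06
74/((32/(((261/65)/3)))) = 3.10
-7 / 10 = -0.70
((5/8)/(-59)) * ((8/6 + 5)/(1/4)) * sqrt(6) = -95 * sqrt(6)/354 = -0.66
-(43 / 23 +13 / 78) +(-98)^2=1325071 / 138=9601.96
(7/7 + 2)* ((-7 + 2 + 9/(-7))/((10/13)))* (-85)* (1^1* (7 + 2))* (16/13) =161568/7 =23081.14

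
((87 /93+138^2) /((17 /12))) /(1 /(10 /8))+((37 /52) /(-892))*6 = 12081521079 /718952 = 16804.35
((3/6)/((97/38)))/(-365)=-19/35405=-0.00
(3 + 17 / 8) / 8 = 0.64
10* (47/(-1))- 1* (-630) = 160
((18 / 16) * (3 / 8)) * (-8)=-27 / 8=-3.38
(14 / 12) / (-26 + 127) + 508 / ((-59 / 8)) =-2462371 / 35754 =-68.87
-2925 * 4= -11700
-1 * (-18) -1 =17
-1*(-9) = 9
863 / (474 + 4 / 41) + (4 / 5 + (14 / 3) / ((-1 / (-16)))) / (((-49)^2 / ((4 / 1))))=1362334009 / 700059570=1.95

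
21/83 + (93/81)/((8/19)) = 53423/17928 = 2.98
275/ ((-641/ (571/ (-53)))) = 157025/ 33973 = 4.62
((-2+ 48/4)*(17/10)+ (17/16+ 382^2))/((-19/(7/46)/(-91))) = 1487441501/13984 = 106367.38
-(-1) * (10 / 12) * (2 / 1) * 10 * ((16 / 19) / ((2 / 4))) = 1600 / 57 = 28.07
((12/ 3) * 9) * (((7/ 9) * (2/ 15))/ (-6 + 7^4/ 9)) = 168/ 11735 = 0.01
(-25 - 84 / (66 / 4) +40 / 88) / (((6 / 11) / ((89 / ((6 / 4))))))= -29014 / 9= -3223.78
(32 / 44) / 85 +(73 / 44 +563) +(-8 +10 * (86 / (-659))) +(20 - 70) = 113231553 / 224060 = 505.36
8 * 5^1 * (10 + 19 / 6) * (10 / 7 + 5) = 23700 / 7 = 3385.71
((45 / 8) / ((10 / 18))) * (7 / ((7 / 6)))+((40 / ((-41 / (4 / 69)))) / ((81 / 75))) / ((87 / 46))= 60.72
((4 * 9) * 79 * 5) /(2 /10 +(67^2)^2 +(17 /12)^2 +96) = 10238400 /14508877829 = 0.00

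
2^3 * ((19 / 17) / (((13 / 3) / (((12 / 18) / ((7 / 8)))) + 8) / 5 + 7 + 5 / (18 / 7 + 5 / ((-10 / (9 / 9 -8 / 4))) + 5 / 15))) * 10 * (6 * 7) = 730329600 / 2179349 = 335.11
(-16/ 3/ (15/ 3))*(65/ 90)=-104/ 135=-0.77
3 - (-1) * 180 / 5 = 39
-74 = -74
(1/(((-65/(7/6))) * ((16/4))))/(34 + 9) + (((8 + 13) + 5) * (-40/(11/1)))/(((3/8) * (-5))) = 12402321/245960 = 50.42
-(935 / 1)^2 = -874225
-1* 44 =-44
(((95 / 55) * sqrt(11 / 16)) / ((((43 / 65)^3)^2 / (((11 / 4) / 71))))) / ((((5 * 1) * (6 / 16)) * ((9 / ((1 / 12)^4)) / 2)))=0.00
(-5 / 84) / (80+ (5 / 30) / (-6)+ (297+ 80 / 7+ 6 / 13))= -195 / 1273913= -0.00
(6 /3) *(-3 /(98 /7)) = -3 /7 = -0.43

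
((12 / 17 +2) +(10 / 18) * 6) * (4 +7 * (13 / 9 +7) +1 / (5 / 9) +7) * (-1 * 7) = -6976816 / 2295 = -3040.01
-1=-1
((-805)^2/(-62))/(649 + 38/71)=-16.09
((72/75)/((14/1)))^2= 144/30625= 0.00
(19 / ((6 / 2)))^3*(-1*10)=-68590 / 27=-2540.37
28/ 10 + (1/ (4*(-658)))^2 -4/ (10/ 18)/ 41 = 3726954317/ 1420121920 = 2.62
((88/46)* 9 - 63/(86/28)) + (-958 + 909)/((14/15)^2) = -235557/3956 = -59.54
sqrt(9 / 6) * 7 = 7 * sqrt(6) / 2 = 8.57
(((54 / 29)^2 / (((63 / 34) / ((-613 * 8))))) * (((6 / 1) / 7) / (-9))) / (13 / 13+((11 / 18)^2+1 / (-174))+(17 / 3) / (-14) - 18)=-51.30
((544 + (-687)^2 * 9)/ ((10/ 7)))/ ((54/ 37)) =220060127/ 108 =2037593.77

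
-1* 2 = -2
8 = 8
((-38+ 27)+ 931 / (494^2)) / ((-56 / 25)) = 3530875 / 719264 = 4.91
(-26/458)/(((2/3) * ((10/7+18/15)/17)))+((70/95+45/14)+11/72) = 22401431/6304599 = 3.55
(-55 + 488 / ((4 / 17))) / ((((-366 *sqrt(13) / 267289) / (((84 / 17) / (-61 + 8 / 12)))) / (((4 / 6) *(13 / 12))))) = 1259198479 *sqrt(13) / 187697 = 24188.48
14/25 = 0.56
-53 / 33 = -1.61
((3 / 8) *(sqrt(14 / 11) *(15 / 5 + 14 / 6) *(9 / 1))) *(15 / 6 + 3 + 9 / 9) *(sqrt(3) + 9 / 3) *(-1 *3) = 351 *sqrt(154) *(-3-sqrt(3)) / 11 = -1873.80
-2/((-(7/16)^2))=512/49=10.45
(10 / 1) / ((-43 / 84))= -840 / 43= -19.53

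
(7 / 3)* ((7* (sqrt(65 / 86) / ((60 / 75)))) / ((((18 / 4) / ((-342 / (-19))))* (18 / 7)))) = 27.61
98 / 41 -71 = -2813 / 41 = -68.61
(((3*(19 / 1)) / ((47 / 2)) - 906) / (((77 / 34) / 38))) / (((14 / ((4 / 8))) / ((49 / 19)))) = -721956 / 517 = -1396.43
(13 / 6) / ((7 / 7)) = 13 / 6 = 2.17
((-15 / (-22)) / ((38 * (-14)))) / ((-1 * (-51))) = -5 / 198968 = -0.00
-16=-16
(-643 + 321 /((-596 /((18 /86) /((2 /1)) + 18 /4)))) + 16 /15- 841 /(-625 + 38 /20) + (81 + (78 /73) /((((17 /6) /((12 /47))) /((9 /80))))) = -4362525626808531 /7761771618530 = -562.05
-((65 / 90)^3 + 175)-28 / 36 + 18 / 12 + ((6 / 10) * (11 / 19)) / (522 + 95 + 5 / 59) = -174.65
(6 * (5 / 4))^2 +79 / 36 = 526 / 9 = 58.44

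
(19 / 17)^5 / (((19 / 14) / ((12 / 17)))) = 0.91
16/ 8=2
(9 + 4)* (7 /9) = 91 /9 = 10.11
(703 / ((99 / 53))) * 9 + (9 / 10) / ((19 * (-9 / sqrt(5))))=37259 / 11-sqrt(5) / 190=3387.17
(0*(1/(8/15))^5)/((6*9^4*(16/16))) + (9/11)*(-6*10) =-540/11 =-49.09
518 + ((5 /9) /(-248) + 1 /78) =518.01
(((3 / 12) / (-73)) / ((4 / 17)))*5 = -85 / 1168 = -0.07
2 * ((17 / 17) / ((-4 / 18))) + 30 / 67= -573 / 67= -8.55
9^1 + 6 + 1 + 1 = 17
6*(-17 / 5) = -102 / 5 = -20.40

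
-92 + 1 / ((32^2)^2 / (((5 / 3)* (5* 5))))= -289406851 / 3145728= -92.00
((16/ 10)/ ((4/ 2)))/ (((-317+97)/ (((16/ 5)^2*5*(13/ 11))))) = -3328/ 15125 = -0.22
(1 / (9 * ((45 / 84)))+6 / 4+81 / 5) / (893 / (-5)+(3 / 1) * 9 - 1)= -4835 / 41202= -0.12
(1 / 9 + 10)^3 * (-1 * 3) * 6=-1507142 / 81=-18606.69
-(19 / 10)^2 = -361 / 100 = -3.61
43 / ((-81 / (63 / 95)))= -301 / 855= -0.35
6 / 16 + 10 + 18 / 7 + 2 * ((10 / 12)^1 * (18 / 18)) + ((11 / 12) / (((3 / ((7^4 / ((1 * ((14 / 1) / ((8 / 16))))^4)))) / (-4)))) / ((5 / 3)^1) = 392723 / 26880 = 14.61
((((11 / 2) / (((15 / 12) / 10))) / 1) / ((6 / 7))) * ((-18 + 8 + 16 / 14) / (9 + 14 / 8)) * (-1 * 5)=27280 / 129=211.47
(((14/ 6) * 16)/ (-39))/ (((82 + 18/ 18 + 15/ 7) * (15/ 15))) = -196/ 17433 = -0.01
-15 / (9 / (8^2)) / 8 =-40 / 3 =-13.33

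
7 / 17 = 0.41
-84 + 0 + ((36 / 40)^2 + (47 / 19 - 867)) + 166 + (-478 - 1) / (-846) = -627810353 / 803700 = -781.15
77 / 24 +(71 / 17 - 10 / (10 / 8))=-251 / 408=-0.62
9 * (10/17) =90/17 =5.29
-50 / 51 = -0.98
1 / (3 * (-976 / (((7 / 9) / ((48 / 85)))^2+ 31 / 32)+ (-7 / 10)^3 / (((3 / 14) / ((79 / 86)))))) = -22997131000 / 23598151649743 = -0.00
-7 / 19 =-0.37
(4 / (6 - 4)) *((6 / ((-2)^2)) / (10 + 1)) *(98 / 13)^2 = 28812 / 1859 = 15.50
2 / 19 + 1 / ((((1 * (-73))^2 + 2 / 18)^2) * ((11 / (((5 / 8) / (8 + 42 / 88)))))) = 3432127346143 / 32605209715256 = 0.11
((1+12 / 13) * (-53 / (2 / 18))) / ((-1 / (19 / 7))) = 226575 / 91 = 2489.84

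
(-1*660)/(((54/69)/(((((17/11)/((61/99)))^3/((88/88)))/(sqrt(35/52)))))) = -1208185308*sqrt(455)/1588867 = -16220.03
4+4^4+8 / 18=2344 / 9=260.44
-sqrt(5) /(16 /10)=-5 * sqrt(5) /8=-1.40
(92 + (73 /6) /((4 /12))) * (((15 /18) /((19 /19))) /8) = 1285 /96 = 13.39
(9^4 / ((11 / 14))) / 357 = 4374 / 187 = 23.39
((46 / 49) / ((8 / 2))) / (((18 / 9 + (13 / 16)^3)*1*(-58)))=-23552 / 14762769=-0.00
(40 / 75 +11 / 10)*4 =98 / 15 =6.53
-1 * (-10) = 10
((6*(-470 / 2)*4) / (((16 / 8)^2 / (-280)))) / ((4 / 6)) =592200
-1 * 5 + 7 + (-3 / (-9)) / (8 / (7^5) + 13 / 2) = 1344656 / 655521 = 2.05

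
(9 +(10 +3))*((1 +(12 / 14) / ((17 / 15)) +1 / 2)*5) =29535 / 119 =248.19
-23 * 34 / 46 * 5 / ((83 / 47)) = -3995 / 83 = -48.13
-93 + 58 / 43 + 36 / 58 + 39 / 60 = -2254089 / 24940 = -90.38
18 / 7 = 2.57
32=32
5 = 5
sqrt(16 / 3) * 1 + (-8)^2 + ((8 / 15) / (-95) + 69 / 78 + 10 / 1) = 4 * sqrt(3) / 3 + 2774267 / 37050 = 77.19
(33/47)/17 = 33/799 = 0.04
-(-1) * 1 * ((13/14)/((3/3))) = 13/14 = 0.93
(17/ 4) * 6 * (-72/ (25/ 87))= -159732/ 25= -6389.28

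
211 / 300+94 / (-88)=-301 / 825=-0.36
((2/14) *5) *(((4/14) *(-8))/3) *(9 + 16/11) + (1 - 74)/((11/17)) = -191627/1617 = -118.51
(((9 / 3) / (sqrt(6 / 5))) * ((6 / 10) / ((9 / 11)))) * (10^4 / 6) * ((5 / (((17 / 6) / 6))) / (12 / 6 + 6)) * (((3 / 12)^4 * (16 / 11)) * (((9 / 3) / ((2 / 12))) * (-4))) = -5625 * sqrt(30) / 17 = -1812.32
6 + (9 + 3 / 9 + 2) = 52 / 3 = 17.33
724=724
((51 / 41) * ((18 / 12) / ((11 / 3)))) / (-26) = -459 / 23452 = -0.02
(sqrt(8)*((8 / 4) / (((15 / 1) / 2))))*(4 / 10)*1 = 16*sqrt(2) / 75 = 0.30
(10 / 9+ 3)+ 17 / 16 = 745 / 144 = 5.17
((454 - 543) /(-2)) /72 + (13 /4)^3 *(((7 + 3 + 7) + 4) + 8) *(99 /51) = 1933.09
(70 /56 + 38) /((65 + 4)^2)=157 /19044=0.01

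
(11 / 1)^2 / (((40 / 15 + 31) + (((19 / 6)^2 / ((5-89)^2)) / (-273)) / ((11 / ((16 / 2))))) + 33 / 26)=11537501976 / 3331181339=3.46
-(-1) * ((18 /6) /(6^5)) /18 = 1 /46656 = 0.00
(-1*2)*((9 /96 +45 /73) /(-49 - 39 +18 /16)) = 1659 /101470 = 0.02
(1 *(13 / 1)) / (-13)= -1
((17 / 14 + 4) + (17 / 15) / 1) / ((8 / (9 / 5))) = 3999 / 2800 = 1.43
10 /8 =5 /4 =1.25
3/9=1/3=0.33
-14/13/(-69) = 14/897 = 0.02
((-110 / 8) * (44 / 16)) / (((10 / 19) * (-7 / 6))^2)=-393129 / 3920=-100.29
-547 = -547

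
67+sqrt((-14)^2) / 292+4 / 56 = 34298 / 511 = 67.12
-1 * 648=-648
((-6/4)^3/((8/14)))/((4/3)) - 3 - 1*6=-1719/128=-13.43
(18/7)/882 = 1/343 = 0.00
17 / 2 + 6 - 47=-32.50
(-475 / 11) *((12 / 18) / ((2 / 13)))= -187.12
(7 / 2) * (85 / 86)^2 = 50575 / 14792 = 3.42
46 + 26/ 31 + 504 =17076/ 31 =550.84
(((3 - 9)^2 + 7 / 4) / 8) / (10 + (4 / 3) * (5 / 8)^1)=453 / 1040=0.44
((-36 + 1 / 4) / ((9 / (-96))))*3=1144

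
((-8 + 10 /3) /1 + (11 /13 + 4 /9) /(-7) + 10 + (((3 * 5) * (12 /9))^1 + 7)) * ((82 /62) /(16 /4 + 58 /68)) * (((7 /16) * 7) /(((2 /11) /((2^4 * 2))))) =4722.51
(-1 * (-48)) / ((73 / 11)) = 528 / 73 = 7.23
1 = 1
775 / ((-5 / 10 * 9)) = -1550 / 9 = -172.22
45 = 45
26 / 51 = 0.51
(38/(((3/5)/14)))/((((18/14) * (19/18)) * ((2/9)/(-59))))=-173460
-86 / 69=-1.25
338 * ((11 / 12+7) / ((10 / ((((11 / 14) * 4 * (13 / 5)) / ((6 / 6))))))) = 459173 / 210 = 2186.54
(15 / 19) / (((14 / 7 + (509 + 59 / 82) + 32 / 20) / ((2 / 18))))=2050 / 11996277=0.00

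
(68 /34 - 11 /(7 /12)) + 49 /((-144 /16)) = -1405 /63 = -22.30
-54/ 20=-27/ 10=-2.70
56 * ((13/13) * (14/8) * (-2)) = -196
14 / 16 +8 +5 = 111 / 8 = 13.88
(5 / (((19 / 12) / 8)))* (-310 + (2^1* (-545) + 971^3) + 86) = 439438702560 / 19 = 23128352766.32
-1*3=-3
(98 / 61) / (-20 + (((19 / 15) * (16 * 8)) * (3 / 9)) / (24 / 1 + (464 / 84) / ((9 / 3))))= -99715 / 1111542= -0.09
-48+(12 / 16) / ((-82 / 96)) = -2004 / 41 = -48.88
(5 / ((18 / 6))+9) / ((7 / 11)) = 352 / 21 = 16.76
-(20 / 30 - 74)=220 / 3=73.33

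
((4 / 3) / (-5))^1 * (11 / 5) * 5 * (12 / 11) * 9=-144 / 5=-28.80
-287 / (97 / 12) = -35.51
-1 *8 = -8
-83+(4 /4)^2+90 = 8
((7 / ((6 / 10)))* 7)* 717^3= 30102481395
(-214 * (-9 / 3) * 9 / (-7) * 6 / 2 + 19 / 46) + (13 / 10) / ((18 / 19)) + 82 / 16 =-143125001 / 57960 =-2469.38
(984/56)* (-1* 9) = -1107/7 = -158.14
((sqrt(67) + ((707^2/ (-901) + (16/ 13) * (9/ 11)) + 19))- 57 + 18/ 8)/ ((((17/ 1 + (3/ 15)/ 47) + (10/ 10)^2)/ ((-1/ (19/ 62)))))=2213322879285/ 20715119854- 14570 * sqrt(67)/ 80389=105.36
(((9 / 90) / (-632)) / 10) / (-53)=1 / 3349600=0.00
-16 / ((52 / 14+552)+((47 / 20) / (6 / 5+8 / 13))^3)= -0.03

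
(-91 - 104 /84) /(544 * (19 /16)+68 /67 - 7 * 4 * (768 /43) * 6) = 5580497 /142391718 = 0.04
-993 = -993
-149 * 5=-745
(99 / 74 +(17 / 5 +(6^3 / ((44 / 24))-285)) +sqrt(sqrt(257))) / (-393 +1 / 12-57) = 0.35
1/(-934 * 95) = -0.00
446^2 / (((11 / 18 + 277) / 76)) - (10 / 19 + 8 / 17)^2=54455.10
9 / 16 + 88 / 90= 1109 / 720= 1.54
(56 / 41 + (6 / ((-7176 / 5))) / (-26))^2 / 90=337011597729 / 16254618040960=0.02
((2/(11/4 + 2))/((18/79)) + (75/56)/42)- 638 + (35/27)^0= -85146749/134064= -635.12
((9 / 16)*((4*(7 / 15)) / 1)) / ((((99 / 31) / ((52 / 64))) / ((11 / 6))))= 2821 / 5760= 0.49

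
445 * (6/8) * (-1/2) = -1335/8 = -166.88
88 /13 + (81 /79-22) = -14589 /1027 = -14.21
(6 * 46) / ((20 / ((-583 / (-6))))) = 13409 / 10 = 1340.90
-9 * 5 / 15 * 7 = -21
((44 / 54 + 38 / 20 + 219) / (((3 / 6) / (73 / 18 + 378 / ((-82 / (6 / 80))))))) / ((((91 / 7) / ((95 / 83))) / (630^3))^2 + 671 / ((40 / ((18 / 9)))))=38058560840782850689125000 / 776187936258899346483881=49.03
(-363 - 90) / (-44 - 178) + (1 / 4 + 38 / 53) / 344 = 5513649 / 2698336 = 2.04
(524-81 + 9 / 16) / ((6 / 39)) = 92261 / 32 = 2883.16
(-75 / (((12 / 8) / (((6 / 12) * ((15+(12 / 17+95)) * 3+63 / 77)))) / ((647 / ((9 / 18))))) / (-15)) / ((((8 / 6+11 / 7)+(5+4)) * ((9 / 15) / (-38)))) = -3571632806 / 935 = -3819928.13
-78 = -78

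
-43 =-43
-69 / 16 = -4.31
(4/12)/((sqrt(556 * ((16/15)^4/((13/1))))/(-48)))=-225 * sqrt(1807)/4448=-2.15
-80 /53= -1.51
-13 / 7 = -1.86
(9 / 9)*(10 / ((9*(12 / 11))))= 55 / 54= 1.02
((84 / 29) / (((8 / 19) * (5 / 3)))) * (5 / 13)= 1197 / 754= 1.59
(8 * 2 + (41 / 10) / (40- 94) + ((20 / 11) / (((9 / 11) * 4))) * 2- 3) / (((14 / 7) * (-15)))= -7579 / 16200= -0.47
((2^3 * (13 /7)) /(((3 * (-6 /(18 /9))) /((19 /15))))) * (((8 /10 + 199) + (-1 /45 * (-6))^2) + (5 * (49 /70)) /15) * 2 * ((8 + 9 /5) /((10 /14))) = -8716386952 /759375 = -11478.37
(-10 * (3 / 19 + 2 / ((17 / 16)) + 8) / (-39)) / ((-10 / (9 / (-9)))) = 1081 / 4199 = 0.26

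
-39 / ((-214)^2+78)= -39 / 45874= -0.00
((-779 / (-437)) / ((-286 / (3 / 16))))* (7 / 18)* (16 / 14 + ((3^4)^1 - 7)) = -10783 / 315744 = -0.03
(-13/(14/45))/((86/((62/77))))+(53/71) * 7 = 4.83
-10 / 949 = -0.01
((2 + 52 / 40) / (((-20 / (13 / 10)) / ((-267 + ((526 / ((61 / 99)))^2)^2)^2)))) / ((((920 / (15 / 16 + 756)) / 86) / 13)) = -157042287913081250525972466803014674437536310661 / 2821931647319976320000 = -55650634933778878009159110.00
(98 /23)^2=9604 /529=18.16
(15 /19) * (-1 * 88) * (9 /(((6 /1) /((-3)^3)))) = 53460 /19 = 2813.68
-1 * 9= -9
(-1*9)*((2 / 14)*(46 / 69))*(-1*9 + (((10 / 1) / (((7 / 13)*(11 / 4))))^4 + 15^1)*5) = -2207405404236 / 246071287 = -8970.59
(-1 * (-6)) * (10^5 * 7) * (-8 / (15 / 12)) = -26880000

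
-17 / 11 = -1.55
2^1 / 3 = 0.67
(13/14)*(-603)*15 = -117585/14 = -8398.93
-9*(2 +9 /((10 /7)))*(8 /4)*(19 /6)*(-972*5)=2299266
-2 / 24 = -0.08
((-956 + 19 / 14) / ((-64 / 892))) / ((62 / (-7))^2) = 20862765 / 123008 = 169.60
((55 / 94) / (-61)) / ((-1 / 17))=0.16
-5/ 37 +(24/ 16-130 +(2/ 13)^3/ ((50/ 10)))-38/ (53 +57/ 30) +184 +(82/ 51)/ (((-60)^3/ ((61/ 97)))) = 144845007320042071/ 2649276467604000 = 54.67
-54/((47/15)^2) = -12150/2209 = -5.50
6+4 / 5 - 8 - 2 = -16 / 5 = -3.20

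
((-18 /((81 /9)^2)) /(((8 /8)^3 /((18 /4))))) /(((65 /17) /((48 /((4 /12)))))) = -37.66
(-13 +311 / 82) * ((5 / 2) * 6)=-11325 / 82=-138.11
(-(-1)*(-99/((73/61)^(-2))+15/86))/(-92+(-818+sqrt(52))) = 15105097*sqrt(13)/44163388048+528678395/3397183696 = 0.16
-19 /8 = -2.38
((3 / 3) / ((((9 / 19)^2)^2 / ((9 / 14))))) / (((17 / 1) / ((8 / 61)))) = 521284 / 5291811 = 0.10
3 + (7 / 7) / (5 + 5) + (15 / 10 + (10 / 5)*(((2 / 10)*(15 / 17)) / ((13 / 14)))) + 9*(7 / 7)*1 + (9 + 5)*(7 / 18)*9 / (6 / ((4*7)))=804374 / 3315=242.65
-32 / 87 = -0.37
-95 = -95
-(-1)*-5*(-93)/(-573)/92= -155/17572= -0.01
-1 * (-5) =5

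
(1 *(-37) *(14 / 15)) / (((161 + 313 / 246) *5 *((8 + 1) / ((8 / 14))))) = -24272 / 8981775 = -0.00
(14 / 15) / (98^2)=1 / 10290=0.00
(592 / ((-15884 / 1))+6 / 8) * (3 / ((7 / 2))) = 0.61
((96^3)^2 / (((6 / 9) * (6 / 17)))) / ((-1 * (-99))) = 33603238446.55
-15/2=-7.50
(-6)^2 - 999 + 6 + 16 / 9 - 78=-9299 / 9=-1033.22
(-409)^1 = -409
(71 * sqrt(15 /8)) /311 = 71 * sqrt(30) /1244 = 0.31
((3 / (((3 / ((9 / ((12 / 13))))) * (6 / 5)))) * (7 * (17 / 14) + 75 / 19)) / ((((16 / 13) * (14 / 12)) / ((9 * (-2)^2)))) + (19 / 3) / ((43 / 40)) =1395337415 / 549024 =2541.49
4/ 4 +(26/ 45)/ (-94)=2102/ 2115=0.99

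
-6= -6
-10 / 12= -0.83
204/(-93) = -68/31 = -2.19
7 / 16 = 0.44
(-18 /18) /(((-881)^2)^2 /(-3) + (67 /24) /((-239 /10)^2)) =0.00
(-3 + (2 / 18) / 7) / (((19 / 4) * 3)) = -752 / 3591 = -0.21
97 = 97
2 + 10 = 12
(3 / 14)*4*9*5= 270 / 7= 38.57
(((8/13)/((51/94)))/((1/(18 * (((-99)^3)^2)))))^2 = 369467268438780676445369400.00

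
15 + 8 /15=233 /15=15.53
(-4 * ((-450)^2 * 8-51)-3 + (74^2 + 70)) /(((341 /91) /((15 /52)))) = -679796565 /1364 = -498384.58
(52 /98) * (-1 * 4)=-2.12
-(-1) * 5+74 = 79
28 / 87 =0.32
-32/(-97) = 32/97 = 0.33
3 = 3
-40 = -40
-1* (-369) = 369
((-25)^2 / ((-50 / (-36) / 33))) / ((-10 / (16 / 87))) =-7920 / 29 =-273.10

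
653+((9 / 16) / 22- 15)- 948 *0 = 224585 / 352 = 638.03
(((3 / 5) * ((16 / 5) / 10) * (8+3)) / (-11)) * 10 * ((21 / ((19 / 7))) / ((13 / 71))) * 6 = -3005856 / 6175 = -486.78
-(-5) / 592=5 / 592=0.01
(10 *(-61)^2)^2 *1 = 1384584100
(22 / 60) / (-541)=-11 / 16230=-0.00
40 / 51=0.78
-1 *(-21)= 21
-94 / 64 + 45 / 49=-863 / 1568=-0.55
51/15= 17/5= 3.40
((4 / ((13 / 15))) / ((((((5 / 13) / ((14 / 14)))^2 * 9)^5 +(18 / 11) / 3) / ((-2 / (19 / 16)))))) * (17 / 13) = -97626652689280 / 45411933237137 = -2.15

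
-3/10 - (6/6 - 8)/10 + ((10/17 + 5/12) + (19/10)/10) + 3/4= 11959/5100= 2.34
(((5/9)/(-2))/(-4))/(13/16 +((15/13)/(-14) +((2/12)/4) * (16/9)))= 2730/31613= 0.09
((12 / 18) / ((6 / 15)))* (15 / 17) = 25 / 17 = 1.47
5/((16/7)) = 35/16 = 2.19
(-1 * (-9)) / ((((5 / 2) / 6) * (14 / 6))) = 324 / 35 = 9.26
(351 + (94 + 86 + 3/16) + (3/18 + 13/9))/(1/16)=76723/9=8524.78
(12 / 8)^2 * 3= 27 / 4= 6.75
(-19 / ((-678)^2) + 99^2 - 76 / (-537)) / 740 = 806471598163 / 60889742640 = 13.24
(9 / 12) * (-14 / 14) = -3 / 4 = -0.75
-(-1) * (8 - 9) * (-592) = 592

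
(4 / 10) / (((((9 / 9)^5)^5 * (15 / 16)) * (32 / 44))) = 44 / 75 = 0.59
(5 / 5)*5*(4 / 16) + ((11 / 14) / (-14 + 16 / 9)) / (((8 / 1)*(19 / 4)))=6641 / 5320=1.25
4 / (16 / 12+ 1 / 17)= 204 / 71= 2.87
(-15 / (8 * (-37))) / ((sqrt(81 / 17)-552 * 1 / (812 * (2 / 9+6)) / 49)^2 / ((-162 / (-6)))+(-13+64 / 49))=-1390883174747720140975250 / 316115514512089365462490023+10559350802893511920 * sqrt(17) / 316115514512089365462490023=-0.00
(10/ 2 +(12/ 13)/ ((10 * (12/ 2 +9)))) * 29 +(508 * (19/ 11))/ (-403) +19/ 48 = 762814619/ 5319600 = 143.40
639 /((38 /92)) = 29394 /19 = 1547.05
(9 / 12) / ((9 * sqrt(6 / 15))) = sqrt(10) / 24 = 0.13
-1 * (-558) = 558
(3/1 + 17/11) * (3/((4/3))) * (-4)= -450/11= -40.91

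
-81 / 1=-81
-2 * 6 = -12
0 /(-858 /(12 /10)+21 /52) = 0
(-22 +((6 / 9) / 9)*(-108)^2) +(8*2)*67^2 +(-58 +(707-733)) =72582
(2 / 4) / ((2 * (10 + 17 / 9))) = 9 / 428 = 0.02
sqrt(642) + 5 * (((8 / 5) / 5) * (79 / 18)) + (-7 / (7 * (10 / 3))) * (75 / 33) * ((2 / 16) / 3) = 32.33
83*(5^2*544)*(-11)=-12416800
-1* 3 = -3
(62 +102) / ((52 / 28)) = 1148 / 13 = 88.31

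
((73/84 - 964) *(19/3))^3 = -3632073942459408893/16003008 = -226961952556.63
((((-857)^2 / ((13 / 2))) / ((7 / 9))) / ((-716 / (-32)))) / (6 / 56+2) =423042624 / 137293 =3081.31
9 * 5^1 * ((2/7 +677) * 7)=213345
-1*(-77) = 77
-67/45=-1.49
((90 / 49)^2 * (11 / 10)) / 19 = 8910 / 45619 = 0.20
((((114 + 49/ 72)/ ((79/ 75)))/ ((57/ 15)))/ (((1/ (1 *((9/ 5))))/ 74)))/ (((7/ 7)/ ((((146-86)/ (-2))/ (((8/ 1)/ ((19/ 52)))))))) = -343697625/ 65728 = -5229.09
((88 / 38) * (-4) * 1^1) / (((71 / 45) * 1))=-7920 / 1349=-5.87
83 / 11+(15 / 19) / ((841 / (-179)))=1296722 / 175769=7.38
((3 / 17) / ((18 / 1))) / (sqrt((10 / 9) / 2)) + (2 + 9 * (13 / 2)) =sqrt(5) / 170 + 121 / 2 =60.51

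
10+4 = 14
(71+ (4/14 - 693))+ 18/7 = -619.14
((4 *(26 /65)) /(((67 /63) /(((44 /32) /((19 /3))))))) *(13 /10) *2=27027 /31825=0.85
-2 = -2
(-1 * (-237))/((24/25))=246.88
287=287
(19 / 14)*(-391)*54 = -200583 / 7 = -28654.71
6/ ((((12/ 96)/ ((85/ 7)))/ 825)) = 3366000/ 7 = 480857.14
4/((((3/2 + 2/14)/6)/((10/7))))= 480/23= 20.87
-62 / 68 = -31 / 34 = -0.91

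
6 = 6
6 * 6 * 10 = 360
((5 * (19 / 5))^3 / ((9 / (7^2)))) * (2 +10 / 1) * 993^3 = 438776505463716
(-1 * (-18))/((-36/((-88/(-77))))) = -4/7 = -0.57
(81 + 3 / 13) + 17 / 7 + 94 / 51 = 396817 / 4641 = 85.50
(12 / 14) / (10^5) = 3 / 350000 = 0.00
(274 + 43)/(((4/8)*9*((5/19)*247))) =634/585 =1.08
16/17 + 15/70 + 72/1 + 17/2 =9717/119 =81.66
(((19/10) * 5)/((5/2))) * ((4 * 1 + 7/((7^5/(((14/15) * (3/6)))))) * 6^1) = 782078/8575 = 91.20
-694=-694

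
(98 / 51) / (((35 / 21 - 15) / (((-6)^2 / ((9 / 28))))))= -16.14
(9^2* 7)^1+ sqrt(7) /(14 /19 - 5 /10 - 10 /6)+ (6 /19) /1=10779 /19 - 114* sqrt(7) /163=565.47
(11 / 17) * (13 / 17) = 143 / 289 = 0.49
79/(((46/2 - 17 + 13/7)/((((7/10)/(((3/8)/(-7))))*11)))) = -1445.17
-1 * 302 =-302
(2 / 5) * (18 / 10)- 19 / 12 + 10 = 2741 / 300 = 9.14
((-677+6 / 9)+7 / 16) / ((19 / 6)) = -32443 / 152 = -213.44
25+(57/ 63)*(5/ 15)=1594/ 63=25.30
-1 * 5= -5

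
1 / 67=0.01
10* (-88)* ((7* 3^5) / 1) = -1496880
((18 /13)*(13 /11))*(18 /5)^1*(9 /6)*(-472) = -229392 /55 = -4170.76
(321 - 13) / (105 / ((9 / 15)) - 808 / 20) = 1540 / 673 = 2.29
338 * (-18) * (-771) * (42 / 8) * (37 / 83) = 911180907 / 83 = 10978083.22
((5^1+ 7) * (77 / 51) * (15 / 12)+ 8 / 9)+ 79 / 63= 2950 / 119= 24.79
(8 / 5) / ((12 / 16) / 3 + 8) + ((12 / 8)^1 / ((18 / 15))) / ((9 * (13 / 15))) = 1013 / 2860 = 0.35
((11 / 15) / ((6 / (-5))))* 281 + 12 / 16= -6155 / 36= -170.97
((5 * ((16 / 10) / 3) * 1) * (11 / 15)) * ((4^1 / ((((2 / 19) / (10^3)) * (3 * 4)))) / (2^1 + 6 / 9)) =2322.22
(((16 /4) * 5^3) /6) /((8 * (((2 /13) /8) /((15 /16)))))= 8125 /16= 507.81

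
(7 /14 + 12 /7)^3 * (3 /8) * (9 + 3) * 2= 268119 /2744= 97.71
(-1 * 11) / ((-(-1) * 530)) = -11 / 530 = -0.02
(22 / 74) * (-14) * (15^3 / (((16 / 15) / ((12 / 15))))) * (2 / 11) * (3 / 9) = -638.51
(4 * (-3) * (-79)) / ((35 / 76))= 72048 / 35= 2058.51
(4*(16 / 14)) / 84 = 8 / 147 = 0.05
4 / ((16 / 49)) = 49 / 4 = 12.25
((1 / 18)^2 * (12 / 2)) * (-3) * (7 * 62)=-217 / 9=-24.11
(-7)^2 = 49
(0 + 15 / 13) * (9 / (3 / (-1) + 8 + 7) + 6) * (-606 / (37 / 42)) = -2577015 / 481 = -5357.62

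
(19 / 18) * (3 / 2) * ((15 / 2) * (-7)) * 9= -5985 / 8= -748.12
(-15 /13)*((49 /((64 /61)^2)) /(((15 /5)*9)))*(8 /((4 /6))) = -22.83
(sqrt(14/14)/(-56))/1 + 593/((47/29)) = 962985/2632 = 365.88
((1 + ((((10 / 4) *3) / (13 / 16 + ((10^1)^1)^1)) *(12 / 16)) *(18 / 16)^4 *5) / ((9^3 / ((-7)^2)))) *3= 89695921 / 86095872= 1.04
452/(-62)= -226/31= -7.29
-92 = -92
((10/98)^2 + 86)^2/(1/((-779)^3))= -3497151383577.93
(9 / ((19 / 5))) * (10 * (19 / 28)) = 225 / 14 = 16.07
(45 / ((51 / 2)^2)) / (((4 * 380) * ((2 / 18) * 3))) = 3 / 21964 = 0.00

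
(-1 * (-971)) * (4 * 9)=34956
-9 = -9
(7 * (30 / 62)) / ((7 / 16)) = 240 / 31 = 7.74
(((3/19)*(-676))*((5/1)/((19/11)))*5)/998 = -278850/180139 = -1.55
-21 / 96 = -7 / 32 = -0.22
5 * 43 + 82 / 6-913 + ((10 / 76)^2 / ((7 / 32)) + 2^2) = -5157007 / 7581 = -680.25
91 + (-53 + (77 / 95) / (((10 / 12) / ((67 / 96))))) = 293959 / 7600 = 38.68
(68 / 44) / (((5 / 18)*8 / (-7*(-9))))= 9639 / 220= 43.81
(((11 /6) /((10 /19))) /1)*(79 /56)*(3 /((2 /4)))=16511 /560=29.48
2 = 2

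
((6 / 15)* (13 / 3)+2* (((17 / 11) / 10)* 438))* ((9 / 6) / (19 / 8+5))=27.89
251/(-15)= -251/15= -16.73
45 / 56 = 0.80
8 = 8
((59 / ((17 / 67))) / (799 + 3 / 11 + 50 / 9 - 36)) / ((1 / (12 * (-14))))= -32873148 / 646969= -50.81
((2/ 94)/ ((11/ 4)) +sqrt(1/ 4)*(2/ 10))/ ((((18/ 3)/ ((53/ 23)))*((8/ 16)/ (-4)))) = -59042/ 178365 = -0.33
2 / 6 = 1 / 3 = 0.33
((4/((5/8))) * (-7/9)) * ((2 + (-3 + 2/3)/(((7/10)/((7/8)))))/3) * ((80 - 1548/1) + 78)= -171248/81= -2114.17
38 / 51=0.75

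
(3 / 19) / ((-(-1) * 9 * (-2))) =-1 / 114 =-0.01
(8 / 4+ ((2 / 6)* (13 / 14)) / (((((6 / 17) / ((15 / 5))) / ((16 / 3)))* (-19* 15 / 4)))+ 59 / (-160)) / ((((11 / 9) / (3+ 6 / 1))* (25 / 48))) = 7416891 / 365750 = 20.28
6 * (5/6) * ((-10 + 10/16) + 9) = -15/8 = -1.88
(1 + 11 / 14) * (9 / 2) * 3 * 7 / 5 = 135 / 4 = 33.75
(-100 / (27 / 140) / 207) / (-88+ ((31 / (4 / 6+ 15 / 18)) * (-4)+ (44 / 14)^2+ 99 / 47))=32242000 / 2042479557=0.02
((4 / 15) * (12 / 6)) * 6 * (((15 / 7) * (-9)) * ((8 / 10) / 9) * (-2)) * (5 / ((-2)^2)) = 96 / 7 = 13.71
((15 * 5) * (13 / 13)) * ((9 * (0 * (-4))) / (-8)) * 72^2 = 0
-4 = -4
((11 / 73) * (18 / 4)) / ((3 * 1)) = 33 / 146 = 0.23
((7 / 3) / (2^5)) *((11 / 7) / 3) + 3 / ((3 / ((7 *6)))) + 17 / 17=12395 / 288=43.04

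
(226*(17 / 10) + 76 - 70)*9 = 17559 / 5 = 3511.80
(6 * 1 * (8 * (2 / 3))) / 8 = 4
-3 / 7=-0.43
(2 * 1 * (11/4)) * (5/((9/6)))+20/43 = 2425/129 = 18.80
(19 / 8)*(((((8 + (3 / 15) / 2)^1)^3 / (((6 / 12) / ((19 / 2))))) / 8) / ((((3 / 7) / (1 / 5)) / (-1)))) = -1398.91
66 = 66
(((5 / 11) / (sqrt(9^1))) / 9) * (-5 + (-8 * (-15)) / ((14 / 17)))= 4925 / 2079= 2.37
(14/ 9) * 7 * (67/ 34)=3283/ 153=21.46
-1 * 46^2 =-2116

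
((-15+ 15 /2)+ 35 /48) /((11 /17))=-5525 /528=-10.46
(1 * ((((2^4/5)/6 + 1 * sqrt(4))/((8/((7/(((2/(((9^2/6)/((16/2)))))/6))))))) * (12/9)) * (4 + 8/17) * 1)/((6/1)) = 7581/680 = 11.15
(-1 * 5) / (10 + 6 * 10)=-1 / 14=-0.07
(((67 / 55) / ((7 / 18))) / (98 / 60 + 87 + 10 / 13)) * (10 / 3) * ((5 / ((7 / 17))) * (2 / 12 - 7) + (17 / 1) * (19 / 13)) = -7505340 / 1105489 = -6.79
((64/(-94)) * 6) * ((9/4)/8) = -54/47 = -1.15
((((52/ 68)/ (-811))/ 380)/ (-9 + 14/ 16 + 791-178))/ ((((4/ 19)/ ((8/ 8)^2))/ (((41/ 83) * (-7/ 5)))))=3731/ 276868465950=0.00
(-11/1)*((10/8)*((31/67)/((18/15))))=-8525/1608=-5.30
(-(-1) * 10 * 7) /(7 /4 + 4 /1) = 280 /23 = 12.17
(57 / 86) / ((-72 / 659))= -12521 / 2064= -6.07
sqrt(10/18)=sqrt(5)/3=0.75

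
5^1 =5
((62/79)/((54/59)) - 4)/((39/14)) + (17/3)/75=-2188919/2079675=-1.05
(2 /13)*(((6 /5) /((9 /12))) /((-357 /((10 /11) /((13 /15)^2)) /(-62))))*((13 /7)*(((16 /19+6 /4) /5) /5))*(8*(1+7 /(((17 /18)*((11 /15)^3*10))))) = 138051354624 /665740486411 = 0.21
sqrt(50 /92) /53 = 0.01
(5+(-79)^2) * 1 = 6246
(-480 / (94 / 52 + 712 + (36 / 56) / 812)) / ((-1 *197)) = 70936320 / 20781426181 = 0.00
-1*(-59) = 59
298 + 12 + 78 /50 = 7789 /25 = 311.56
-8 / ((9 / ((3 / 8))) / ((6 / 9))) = -0.22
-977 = -977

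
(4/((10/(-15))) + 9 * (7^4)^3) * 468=58299501687804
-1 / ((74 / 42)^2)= -0.32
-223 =-223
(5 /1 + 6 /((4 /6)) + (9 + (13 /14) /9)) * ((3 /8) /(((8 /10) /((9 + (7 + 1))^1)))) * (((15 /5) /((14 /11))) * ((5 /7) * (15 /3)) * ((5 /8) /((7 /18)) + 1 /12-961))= -2741585985875 /1843968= -1486786.10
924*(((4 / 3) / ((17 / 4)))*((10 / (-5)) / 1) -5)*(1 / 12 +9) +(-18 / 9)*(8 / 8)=-2408893 / 51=-47233.20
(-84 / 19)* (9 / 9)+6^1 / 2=-27 / 19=-1.42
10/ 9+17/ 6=71/ 18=3.94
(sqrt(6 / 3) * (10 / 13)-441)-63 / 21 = -442.91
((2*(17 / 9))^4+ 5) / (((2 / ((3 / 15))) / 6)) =125.21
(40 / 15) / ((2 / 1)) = 4 / 3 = 1.33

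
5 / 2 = 2.50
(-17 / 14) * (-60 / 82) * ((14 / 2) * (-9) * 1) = -2295 / 41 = -55.98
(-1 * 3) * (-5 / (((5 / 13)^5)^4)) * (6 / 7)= 342089347947854389898418 / 133514404296875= 2562190572.24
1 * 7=7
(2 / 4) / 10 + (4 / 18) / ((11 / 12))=193 / 660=0.29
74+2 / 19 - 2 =72.11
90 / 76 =45 / 38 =1.18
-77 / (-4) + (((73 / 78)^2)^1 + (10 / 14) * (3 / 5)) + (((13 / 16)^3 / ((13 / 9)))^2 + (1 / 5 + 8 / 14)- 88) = -8489402705899 / 127590727680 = -66.54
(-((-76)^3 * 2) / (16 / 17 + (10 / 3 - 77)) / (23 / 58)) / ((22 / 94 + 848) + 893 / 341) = -1224171493248 / 34214675639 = -35.78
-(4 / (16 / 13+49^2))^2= -2704 / 975250441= -0.00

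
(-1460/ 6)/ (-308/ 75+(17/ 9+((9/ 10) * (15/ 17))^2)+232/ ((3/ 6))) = -63291000/ 120273581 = -0.53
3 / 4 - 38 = -149 / 4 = -37.25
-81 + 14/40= -1613/20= -80.65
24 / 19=1.26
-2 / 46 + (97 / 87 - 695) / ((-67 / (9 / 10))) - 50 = -9099269 / 223445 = -40.72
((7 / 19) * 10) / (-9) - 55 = -9475 / 171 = -55.41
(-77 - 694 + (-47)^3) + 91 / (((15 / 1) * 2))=-3137729 / 30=-104590.97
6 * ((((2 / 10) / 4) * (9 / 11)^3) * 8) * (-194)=-1697112 / 6655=-255.01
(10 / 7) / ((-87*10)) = -1 / 609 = -0.00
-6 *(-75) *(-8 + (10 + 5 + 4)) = 4950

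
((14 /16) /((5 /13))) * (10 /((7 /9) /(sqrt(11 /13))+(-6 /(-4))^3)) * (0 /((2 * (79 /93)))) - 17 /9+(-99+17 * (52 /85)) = -4072 /45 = -90.49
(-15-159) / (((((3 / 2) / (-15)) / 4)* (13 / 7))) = 48720 / 13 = 3747.69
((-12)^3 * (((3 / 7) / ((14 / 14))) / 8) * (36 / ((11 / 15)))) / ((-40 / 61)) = 533628 / 77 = 6930.23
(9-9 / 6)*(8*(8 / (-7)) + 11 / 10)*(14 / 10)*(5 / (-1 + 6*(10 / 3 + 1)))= -1689 / 100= -16.89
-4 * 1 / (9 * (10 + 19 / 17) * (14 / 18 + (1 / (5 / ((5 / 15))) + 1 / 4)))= -1360 / 37233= -0.04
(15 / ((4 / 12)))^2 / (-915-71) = -2025 / 986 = -2.05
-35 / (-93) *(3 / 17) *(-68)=-140 / 31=-4.52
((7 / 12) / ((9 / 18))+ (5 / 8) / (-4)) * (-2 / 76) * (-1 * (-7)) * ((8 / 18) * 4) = -679 / 2052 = -0.33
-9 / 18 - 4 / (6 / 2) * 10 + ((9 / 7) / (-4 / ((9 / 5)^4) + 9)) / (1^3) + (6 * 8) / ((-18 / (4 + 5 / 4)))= -65751487 / 2375058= -27.68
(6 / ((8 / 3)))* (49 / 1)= 110.25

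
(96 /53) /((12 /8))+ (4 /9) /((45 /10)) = 5608 /4293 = 1.31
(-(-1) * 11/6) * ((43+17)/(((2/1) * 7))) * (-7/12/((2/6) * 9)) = -55/36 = -1.53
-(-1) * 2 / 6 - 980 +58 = -2765 / 3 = -921.67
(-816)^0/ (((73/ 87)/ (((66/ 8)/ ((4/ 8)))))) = 2871/ 146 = 19.66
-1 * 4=-4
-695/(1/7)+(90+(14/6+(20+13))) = -14219/3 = -4739.67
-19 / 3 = -6.33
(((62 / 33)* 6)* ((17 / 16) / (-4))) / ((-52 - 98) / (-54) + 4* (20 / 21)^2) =-0.47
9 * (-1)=-9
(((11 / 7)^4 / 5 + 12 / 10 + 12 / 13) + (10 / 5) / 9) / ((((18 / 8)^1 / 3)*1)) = 20028676 / 4213755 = 4.75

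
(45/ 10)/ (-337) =-9/ 674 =-0.01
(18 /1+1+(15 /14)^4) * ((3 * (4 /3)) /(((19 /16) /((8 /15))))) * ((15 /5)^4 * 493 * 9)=2992210997472 /228095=13118266.50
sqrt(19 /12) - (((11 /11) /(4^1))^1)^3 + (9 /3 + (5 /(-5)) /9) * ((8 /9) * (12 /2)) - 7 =sqrt(57) /6 + 14501 /1728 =9.65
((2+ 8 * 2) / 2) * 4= 36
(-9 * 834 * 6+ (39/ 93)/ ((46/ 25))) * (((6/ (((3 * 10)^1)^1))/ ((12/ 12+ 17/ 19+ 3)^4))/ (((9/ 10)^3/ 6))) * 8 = -13390954199249600/ 12960674320059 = -1033.20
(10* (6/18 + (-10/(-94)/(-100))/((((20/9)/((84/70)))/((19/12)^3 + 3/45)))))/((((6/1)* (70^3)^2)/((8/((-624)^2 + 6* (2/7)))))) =14935387/155020697227872000000000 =0.00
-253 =-253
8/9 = 0.89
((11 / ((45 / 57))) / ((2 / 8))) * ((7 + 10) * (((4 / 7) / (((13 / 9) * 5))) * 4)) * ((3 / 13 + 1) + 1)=19783104 / 29575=668.91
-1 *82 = -82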